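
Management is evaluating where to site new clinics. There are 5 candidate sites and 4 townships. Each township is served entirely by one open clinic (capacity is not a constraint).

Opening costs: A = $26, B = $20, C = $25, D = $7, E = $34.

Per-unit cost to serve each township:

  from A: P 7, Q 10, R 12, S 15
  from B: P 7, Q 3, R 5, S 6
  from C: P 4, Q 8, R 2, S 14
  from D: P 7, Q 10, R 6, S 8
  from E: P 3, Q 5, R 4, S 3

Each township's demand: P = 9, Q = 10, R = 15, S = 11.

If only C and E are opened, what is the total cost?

Each township is assigned to its cheapest site among the open ones.
{C, E}: P→E 3·9=27, Q→E 5·10=50, R→C 2·15=30, S→E 3·11=33. Service 140; fixed 59; total 199.

Total cost: 199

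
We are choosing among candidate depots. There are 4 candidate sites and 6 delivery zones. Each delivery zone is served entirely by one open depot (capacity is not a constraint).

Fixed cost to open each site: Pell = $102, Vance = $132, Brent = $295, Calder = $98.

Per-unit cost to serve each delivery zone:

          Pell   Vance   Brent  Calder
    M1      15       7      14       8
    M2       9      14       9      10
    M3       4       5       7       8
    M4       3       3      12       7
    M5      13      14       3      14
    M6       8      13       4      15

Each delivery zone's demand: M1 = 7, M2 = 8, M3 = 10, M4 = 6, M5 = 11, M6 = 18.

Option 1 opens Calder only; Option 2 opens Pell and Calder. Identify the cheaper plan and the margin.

Option 1: {Calder}: M1→Calder 8·7=56, M2→Calder 10·8=80, M3→Calder 8·10=80, M4→Calder 7·6=42, M5→Calder 14·11=154, M6→Calder 15·18=270. Service 682; fixed 98; total 780.
Option 2: {Pell, Calder}: M1→Calder 8·7=56, M2→Pell 9·8=72, M3→Pell 4·10=40, M4→Pell 3·6=18, M5→Pell 13·11=143, M6→Pell 8·18=144. Service 473; fixed 200; total 673.
Difference: |780 − 673| = 107.

Option 2 is cheaper by 107.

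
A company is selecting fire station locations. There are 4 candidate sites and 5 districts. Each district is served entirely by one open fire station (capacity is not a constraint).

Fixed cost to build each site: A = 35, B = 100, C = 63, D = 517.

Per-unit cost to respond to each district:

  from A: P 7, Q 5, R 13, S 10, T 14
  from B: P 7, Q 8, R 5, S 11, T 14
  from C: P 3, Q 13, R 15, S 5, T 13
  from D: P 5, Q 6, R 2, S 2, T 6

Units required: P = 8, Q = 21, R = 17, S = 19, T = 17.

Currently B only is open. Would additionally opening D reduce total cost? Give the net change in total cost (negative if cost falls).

Current service cost with {B}: 756.
Adding D: each district re-picks its cheapest; new service cost 340, saving 416.
Extra fixed cost: 517. Net change = 517 − 416 = 101.
(Totals: 856 → 957.)

No — net change +101 (cost rises by 101).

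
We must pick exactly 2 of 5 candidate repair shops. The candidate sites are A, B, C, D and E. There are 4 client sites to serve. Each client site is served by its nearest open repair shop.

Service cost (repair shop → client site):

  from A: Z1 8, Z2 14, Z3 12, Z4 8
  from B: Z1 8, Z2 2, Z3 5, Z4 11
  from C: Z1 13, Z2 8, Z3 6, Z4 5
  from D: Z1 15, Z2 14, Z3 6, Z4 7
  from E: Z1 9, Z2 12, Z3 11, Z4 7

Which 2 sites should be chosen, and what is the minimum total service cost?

Choose B and C; total service cost 20.

With exactly 2 open, each client site uses its cheapest among the chosen.
{B, C}: Z1→B 8, Z2→B 2, Z3→B 5, Z4→C 5. Service cost 20.
{B, D}: service cost 22
{B, E}: service cost 22
Among all 10 size-2 choices, {B, C} is lowest.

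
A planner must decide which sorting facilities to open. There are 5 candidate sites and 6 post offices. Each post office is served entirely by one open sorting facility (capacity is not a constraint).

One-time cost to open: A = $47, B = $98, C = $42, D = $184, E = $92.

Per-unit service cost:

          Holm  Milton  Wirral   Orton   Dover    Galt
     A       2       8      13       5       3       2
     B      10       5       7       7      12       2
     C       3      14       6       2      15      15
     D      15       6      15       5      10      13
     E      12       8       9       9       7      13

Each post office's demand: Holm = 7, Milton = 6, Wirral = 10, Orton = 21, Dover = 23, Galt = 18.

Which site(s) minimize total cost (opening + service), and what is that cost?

For any fixed open set, each post office goes to its cheapest open site; total = fixed + service.
{A, C}: Holm→A 2·7=14, Milton→A 8·6=48, Wirral→C 6·10=60, Orton→C 2·21=42, Dover→A 3·23=69, Galt→A 2·18=36. Service 269; fixed 89; total 358.
{A, B, C}: Holm→A 2·7=14, Milton→B 5·6=30, Wirral→C 6·10=60, Orton→C 2·21=42, Dover→A 3·23=69, Galt→A 2·18=36. Service 251; fixed 187; total 438.
{A}: service 402 + fixed 47 = 449
{A, B, C, D, E}: service 251 + fixed 463 = 714
No other subset beats 358.

Open A and C; minimum total cost 358.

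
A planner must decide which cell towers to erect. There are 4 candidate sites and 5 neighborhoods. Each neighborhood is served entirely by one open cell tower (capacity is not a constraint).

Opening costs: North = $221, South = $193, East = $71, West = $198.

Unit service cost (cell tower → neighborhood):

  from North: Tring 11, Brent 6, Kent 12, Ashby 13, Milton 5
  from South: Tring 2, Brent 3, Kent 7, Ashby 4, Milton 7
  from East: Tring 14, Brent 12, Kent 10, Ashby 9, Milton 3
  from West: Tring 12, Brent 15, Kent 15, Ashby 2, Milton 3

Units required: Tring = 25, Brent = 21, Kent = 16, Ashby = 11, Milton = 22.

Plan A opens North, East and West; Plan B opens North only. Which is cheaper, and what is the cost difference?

Plan A: {North, East, West}: Tring→North 11·25=275, Brent→North 6·21=126, Kent→East 10·16=160, Ashby→West 2·11=22, Milton→East 3·22=66. Service 649; fixed 490; total 1139.
Plan B: {North}: Tring→North 11·25=275, Brent→North 6·21=126, Kent→North 12·16=192, Ashby→North 13·11=143, Milton→North 5·22=110. Service 846; fixed 221; total 1067.
Difference: |1139 − 1067| = 72.

Plan B is cheaper by 72.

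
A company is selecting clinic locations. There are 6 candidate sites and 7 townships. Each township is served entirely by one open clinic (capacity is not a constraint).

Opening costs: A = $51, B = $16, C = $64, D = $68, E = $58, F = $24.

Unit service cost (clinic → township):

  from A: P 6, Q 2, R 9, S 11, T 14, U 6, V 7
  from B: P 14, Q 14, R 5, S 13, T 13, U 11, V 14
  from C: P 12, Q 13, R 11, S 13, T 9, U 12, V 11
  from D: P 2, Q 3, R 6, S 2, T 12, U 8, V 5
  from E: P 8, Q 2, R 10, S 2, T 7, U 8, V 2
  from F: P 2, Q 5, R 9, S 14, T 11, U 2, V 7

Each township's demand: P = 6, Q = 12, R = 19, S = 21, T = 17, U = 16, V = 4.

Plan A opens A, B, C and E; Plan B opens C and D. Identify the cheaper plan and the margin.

Plan A: {A, B, C, E}: P→A 6·6=36, Q→A 2·12=24, R→B 5·19=95, S→E 2·21=42, T→E 7·17=119, U→A 6·16=96, V→E 2·4=8. Service 420; fixed 189; total 609.
Plan B: {C, D}: P→D 2·6=12, Q→D 3·12=36, R→D 6·19=114, S→D 2·21=42, T→C 9·17=153, U→D 8·16=128, V→D 5·4=20. Service 505; fixed 132; total 637.
Difference: |609 − 637| = 28.

Plan A is cheaper by 28.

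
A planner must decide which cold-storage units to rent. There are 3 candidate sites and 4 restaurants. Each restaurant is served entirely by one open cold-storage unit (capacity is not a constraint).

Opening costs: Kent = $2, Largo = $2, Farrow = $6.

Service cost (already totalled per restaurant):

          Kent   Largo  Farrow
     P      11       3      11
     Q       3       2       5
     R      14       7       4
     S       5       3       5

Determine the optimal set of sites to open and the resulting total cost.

Open Largo only; minimum total cost 17.

For any fixed open set, each restaurant goes to its cheapest open site; total = fixed + service.
{Largo}: P→Largo 3, Q→Largo 2, R→Largo 7, S→Largo 3. Service 15; fixed 2; total 17.
{Kent, Largo}: service 15 + fixed 4 = 19
{Largo, Farrow}: P→Largo 3, Q→Largo 2, R→Farrow 4, S→Largo 3. Service 12; fixed 8; total 20.
{Kent, Largo, Farrow}: P→Largo 3, Q→Largo 2, R→Farrow 4, S→Largo 3. Service 12; fixed 10; total 22.
No other subset beats 17.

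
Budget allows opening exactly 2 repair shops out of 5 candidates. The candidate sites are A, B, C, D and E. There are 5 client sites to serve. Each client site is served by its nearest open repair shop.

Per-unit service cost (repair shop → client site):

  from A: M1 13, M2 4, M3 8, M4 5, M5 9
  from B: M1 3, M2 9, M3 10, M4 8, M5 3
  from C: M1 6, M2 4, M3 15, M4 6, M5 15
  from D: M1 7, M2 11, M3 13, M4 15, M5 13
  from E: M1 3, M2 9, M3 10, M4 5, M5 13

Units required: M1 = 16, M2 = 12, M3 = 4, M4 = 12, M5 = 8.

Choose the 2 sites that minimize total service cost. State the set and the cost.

Choose A and B; total service cost 212.

With exactly 2 open, each client site uses its cheapest among the chosen.
{A, B}: M1→B 3·16=48, M2→A 4·12=48, M3→A 8·4=32, M4→A 5·12=60, M5→B 3·8=24. Service cost 212.
{B, C}: service cost 232
{A, E}: service cost 260
Among all 10 size-2 choices, {A, B} is lowest.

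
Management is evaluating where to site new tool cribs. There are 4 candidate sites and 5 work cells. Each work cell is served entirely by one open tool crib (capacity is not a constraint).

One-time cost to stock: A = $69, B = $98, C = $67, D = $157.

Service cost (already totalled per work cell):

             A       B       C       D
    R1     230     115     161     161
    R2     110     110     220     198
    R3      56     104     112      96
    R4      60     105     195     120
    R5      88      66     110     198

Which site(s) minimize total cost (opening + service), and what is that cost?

For any fixed open set, each work cell goes to its cheapest open site; total = fixed + service.
{A, B}: R1→B 115, R2→A 110, R3→A 56, R4→A 60, R5→B 66. Service 407; fixed 167; total 574.
{B}: service 500 + fixed 98 = 598
{A, C}: service 475 + fixed 136 = 611
{A, B, C, D}: service 407 + fixed 391 = 798
No other subset beats 574.

Open A and B; minimum total cost 574.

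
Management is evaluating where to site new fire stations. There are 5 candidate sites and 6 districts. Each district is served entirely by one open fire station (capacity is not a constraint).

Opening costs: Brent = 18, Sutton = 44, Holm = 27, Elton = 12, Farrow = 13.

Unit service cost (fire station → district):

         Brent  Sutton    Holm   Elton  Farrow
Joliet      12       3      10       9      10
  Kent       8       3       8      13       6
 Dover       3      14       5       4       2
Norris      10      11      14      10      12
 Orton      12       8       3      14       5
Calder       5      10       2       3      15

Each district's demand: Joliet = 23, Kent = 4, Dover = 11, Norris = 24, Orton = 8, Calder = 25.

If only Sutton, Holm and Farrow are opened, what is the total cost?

Total cost: 525

Each district is assigned to its cheapest site among the open ones.
{Sutton, Holm, Farrow}: Joliet→Sutton 3·23=69, Kent→Sutton 3·4=12, Dover→Farrow 2·11=22, Norris→Sutton 11·24=264, Orton→Holm 3·8=24, Calder→Holm 2·25=50. Service 441; fixed 84; total 525.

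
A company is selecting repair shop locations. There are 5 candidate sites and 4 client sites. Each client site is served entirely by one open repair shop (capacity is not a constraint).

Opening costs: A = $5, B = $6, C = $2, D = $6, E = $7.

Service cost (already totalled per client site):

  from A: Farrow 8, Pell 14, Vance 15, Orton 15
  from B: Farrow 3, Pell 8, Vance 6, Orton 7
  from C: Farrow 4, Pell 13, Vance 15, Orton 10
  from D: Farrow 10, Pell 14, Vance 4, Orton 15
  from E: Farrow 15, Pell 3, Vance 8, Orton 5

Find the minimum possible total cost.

Minimum total cost: 29

For any fixed open set, each client site goes to its cheapest open site; total = fixed + service.
{C, E}: Farrow→C 4, Pell→E 3, Vance→E 8, Orton→E 5. Service 20; fixed 9; total 29.
{B}: service 24 + fixed 6 = 30
{B, E}: service 17 + fixed 13 = 30
{A, B, C, D, E}: Farrow→B 3, Pell→E 3, Vance→D 4, Orton→E 5. Service 15; fixed 26; total 41.
No other subset beats 29.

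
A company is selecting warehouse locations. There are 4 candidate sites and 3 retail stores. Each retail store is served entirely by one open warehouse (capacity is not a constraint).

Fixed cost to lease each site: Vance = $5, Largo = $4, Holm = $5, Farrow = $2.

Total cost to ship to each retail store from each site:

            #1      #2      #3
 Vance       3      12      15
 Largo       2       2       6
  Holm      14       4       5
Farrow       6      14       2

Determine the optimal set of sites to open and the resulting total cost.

Open Largo and Farrow; minimum total cost 12.

For any fixed open set, each retail store goes to its cheapest open site; total = fixed + service.
{Largo, Farrow}: #1→Largo 2, #2→Largo 2, #3→Farrow 2. Service 6; fixed 6; total 12.
{Largo}: service 10 + fixed 4 = 14
{Vance, Largo, Farrow}: service 6 + fixed 11 = 17
{Vance, Largo, Holm, Farrow}: service 6 + fixed 16 = 22
No other subset beats 12.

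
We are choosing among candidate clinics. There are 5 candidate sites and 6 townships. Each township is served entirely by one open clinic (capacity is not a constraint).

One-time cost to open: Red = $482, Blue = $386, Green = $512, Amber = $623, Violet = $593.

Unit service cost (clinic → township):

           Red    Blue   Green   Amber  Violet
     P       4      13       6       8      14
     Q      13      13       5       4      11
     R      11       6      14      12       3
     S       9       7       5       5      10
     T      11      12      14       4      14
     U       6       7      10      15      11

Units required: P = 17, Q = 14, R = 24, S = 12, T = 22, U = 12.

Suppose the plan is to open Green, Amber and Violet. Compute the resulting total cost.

Each township is assigned to its cheapest site among the open ones.
{Green, Amber, Violet}: P→Green 6·17=102, Q→Amber 4·14=56, R→Violet 3·24=72, S→Green 5·12=60, T→Amber 4·22=88, U→Green 10·12=120. Service 498; fixed 1728; total 2226.

Total cost: 2226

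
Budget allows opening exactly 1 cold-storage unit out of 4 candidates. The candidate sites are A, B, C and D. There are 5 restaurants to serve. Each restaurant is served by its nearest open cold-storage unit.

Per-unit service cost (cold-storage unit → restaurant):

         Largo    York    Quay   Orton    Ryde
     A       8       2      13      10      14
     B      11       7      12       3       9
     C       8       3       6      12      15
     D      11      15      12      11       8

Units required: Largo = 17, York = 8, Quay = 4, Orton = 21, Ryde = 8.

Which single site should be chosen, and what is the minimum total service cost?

Choose B only; total service cost 426.

With exactly 1 open, each restaurant uses its cheapest among the chosen.
{B}: Largo→B 11·17=187, York→B 7·8=56, Quay→B 12·4=48, Orton→B 3·21=63, Ryde→B 9·8=72. Service cost 426.
{A}: service cost 526
{C}: service cost 556
Among all 4 size-1 choices, {B} is lowest.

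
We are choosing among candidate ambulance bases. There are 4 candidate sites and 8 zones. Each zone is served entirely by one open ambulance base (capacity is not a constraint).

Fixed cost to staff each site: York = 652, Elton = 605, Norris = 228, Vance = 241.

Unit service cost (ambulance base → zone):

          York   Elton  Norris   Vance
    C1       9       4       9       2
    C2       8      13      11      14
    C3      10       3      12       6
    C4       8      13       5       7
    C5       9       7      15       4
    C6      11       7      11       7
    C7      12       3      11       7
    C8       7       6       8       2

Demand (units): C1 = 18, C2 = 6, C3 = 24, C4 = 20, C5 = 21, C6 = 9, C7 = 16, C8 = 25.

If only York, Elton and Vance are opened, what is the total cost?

Each zone is assigned to its cheapest site among the open ones.
{York, Elton, Vance}: C1→Vance 2·18=36, C2→York 8·6=48, C3→Elton 3·24=72, C4→Vance 7·20=140, C5→Vance 4·21=84, C6→Elton 7·9=63, C7→Elton 3·16=48, C8→Vance 2·25=50. Service 541; fixed 1498; total 2039.

Total cost: 2039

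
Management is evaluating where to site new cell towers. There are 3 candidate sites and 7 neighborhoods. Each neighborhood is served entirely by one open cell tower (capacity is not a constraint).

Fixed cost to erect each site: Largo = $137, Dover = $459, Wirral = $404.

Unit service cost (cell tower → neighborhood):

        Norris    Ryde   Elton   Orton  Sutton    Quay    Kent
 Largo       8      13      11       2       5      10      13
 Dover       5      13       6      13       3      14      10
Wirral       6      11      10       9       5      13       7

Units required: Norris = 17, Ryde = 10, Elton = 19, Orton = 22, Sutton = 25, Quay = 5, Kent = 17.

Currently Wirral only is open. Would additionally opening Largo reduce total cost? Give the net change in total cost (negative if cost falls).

Current service cost with {Wirral}: 909.
Adding Largo: each neighborhood re-picks its cheapest; new service cost 740, saving 169.
Extra fixed cost: 137. Net change = 137 − 169 = -32.
(Totals: 1313 → 1281.)

Yes — net change −32 (cost falls by 32).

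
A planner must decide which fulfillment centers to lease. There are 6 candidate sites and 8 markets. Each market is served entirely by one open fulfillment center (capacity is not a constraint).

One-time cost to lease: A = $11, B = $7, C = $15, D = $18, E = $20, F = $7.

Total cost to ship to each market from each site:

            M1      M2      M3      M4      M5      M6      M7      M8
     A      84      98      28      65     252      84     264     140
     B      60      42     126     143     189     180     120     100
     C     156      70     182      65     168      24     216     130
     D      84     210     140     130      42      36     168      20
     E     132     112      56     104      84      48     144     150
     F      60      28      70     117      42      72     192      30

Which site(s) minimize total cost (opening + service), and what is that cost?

For any fixed open set, each market goes to its cheapest open site; total = fixed + service.
{A, B, C, F}: M1→B 60, M2→F 28, M3→A 28, M4→A 65, M5→F 42, M6→C 24, M7→B 120, M8→F 30. Service 397; fixed 40; total 437.
{A, B, D, F}: service 399 + fixed 43 = 442
{A, B, C, D, F}: service 387 + fixed 58 = 445
{A, B, C, D, E, F}: M1→B 60, M2→F 28, M3→A 28, M4→A 65, M5→D 42, M6→C 24, M7→B 120, M8→D 20. Service 387; fixed 78; total 465.
No other subset beats 437.

Open A, B, C and F; minimum total cost 437.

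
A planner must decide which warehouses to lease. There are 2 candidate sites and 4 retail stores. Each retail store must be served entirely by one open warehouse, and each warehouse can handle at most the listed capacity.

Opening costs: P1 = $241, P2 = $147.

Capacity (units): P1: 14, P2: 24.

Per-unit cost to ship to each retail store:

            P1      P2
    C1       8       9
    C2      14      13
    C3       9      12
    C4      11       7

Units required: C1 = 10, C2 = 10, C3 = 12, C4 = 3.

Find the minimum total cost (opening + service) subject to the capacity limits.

Open {P1, P2}: C1→P2 9·10=90, C2→P2 13·10=130, C3→P1 9·12=108, C4→P2 7·3=21.
Loads: P1 carries 12/14, P2 carries 23/24. Service 349; fixed 388; total 737.
Next best feasible plan costs 775.

Minimum total cost: 737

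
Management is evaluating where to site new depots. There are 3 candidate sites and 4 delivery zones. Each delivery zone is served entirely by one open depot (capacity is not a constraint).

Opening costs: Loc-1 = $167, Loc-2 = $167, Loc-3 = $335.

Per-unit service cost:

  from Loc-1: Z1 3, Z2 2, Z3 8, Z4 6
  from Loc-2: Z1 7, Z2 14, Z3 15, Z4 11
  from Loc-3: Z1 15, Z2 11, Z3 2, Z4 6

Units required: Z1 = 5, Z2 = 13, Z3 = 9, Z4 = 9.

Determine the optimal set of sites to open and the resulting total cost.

Open Loc-1 only; minimum total cost 334.

For any fixed open set, each delivery zone goes to its cheapest open site; total = fixed + service.
{Loc-1}: Z1→Loc-1 3·5=15, Z2→Loc-1 2·13=26, Z3→Loc-1 8·9=72, Z4→Loc-1 6·9=54. Service 167; fixed 167; total 334.
{Loc-1, Loc-2}: Z1→Loc-1 3·5=15, Z2→Loc-1 2·13=26, Z3→Loc-1 8·9=72, Z4→Loc-1 6·9=54. Service 167; fixed 334; total 501.
{Loc-1, Loc-3}: service 113 + fixed 502 = 615
{Loc-1, Loc-2, Loc-3}: Z1→Loc-1 3·5=15, Z2→Loc-1 2·13=26, Z3→Loc-3 2·9=18, Z4→Loc-1 6·9=54. Service 113; fixed 669; total 782.
(All 7 nonempty subsets were checked; Loc-1 only is lowest.)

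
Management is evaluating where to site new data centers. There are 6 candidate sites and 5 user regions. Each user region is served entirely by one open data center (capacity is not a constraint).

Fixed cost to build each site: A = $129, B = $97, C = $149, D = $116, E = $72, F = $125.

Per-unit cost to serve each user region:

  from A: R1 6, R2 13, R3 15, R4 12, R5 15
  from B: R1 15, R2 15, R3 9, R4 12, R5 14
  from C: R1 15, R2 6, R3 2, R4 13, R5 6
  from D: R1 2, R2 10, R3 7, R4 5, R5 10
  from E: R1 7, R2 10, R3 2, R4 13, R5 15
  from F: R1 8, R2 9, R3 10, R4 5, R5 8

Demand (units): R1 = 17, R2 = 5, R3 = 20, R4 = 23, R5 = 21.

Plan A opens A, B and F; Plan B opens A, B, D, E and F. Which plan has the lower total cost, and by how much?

Plan A: {A, B, F}: R1→A 6·17=102, R2→F 9·5=45, R3→B 9·20=180, R4→F 5·23=115, R5→F 8·21=168. Service 610; fixed 351; total 961.
Plan B: {A, B, D, E, F}: R1→D 2·17=34, R2→F 9·5=45, R3→E 2·20=40, R4→D 5·23=115, R5→F 8·21=168. Service 402; fixed 539; total 941.
Difference: |961 − 941| = 20.

Plan B is cheaper by 20.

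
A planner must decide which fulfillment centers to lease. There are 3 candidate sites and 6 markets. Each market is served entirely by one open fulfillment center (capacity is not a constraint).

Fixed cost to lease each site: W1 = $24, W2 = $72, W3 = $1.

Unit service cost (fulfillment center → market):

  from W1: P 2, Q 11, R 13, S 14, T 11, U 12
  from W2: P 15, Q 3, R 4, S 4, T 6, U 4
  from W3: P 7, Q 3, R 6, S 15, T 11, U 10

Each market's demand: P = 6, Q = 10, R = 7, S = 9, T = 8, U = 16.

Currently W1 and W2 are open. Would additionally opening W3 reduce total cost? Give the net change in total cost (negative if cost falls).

No — net change +1 (cost rises by 1).

Current service cost with {W1, W2}: 218.
Adding W3: each market re-picks its cheapest; new service cost 218, saving 0.
Extra fixed cost: 1. Net change = 1 − 0 = 1.
(Totals: 314 → 315.)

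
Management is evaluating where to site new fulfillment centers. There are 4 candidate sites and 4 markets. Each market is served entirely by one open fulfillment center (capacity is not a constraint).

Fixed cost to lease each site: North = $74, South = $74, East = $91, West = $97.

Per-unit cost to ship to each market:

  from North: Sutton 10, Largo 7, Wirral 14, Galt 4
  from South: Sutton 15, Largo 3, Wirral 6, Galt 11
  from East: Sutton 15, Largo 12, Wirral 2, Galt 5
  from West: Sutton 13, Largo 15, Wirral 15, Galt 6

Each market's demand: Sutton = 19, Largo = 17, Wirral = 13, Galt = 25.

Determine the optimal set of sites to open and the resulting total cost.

For any fixed open set, each market goes to its cheapest open site; total = fixed + service.
{North, South}: Sutton→North 10·19=190, Largo→South 3·17=51, Wirral→South 6·13=78, Galt→North 4·25=100. Service 419; fixed 148; total 567.
{North, East}: service 435 + fixed 165 = 600
{North, South, East}: service 367 + fixed 239 = 606
{North, South, East, West}: Sutton→North 10·19=190, Largo→South 3·17=51, Wirral→East 2·13=26, Galt→North 4·25=100. Service 367; fixed 336; total 703.
(All 15 nonempty subsets were checked; North and South is lowest.)

Open North and South; minimum total cost 567.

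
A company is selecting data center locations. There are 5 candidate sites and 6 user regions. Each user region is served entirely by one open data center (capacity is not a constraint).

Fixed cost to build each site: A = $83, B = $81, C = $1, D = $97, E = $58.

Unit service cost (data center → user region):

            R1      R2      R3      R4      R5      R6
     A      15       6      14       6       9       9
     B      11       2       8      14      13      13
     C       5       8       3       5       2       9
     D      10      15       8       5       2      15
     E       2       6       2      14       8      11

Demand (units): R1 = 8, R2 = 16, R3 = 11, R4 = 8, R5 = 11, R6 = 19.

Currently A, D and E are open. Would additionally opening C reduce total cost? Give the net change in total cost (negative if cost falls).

No — net change +1 (cost rises by 1).

Current service cost with {A, D, E}: 367.
Adding C: each user region re-picks its cheapest; new service cost 367, saving 0.
Extra fixed cost: 1. Net change = 1 − 0 = 1.
(Totals: 605 → 606.)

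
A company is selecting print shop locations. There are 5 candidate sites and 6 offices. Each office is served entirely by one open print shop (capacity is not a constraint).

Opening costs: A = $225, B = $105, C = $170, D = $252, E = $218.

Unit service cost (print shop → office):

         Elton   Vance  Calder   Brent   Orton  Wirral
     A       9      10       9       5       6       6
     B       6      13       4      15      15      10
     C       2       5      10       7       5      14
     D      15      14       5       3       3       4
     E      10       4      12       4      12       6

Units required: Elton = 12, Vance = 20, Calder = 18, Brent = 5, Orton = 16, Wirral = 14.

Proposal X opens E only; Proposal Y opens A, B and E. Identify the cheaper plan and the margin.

Proposal X: {E}: Elton→E 10·12=120, Vance→E 4·20=80, Calder→E 12·18=216, Brent→E 4·5=20, Orton→E 12·16=192, Wirral→E 6·14=84. Service 712; fixed 218; total 930.
Proposal Y: {A, B, E}: Elton→B 6·12=72, Vance→E 4·20=80, Calder→B 4·18=72, Brent→E 4·5=20, Orton→A 6·16=96, Wirral→A 6·14=84. Service 424; fixed 548; total 972.
Difference: |930 − 972| = 42.

Proposal X is cheaper by 42.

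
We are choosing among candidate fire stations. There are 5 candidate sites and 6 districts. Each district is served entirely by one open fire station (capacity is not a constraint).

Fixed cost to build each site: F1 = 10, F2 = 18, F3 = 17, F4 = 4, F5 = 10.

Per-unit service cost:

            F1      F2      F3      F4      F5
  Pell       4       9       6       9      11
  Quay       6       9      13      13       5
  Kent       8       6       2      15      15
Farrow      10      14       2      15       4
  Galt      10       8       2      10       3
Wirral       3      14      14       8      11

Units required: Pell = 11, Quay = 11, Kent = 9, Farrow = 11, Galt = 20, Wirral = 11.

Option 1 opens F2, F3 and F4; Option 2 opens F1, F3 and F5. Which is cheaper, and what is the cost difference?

Option 2 is cheaper by 123.

Option 1: {F2, F3, F4}: Pell→F3 6·11=66, Quay→F2 9·11=99, Kent→F3 2·9=18, Farrow→F3 2·11=22, Galt→F3 2·20=40, Wirral→F4 8·11=88. Service 333; fixed 39; total 372.
Option 2: {F1, F3, F5}: Pell→F1 4·11=44, Quay→F5 5·11=55, Kent→F3 2·9=18, Farrow→F3 2·11=22, Galt→F3 2·20=40, Wirral→F1 3·11=33. Service 212; fixed 37; total 249.
Difference: |372 − 249| = 123.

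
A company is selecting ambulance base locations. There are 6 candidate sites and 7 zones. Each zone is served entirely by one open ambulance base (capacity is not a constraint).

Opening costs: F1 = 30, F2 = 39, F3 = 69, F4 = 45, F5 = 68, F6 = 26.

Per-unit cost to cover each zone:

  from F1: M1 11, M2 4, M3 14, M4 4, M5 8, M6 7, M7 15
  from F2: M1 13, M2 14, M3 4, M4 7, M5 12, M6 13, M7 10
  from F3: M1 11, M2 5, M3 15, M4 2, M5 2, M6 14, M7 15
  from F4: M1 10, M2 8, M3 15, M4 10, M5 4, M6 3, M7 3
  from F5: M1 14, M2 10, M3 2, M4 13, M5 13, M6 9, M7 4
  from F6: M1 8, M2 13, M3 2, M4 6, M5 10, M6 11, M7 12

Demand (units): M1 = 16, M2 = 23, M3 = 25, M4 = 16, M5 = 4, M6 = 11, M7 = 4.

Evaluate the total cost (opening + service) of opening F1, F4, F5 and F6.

Each zone is assigned to its cheapest site among the open ones.
{F1, F4, F5, F6}: M1→F6 8·16=128, M2→F1 4·23=92, M3→F5 2·25=50, M4→F1 4·16=64, M5→F4 4·4=16, M6→F4 3·11=33, M7→F4 3·4=12. Service 395; fixed 169; total 564.

Total cost: 564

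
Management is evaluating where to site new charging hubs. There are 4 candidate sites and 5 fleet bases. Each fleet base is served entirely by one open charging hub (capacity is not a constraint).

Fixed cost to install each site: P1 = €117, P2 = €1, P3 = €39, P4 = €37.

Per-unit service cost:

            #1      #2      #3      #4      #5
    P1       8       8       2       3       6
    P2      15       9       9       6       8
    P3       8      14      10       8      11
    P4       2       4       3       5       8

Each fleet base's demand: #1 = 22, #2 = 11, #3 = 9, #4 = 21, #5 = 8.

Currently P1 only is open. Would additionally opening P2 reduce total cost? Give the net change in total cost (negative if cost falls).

No — net change +1 (cost rises by 1).

Current service cost with {P1}: 393.
Adding P2: each fleet base re-picks its cheapest; new service cost 393, saving 0.
Extra fixed cost: 1. Net change = 1 − 0 = 1.
(Totals: 510 → 511.)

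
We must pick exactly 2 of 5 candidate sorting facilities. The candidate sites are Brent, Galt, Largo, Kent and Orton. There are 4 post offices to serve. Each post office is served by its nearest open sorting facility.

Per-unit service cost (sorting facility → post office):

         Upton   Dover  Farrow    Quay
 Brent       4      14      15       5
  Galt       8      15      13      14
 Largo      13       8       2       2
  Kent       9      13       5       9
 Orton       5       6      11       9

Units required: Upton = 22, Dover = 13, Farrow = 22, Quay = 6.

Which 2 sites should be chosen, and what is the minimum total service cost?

Choose Largo and Orton; total service cost 244.

With exactly 2 open, each post office uses its cheapest among the chosen.
{Largo, Orton}: Upton→Orton 5·22=110, Dover→Orton 6·13=78, Farrow→Largo 2·22=44, Quay→Largo 2·6=12. Service cost 244.
{Brent, Largo}: service cost 248
{Galt, Largo}: service cost 336
Among all 10 size-2 choices, {Largo, Orton} is lowest.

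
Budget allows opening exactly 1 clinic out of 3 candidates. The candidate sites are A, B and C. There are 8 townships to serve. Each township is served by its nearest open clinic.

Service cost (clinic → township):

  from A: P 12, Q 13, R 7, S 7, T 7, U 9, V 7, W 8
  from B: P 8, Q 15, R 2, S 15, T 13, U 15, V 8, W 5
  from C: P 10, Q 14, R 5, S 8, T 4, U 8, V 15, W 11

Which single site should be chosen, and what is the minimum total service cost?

Choose A only; total service cost 70.

With exactly 1 open, each township uses its cheapest among the chosen.
{A}: P→A 12, Q→A 13, R→A 7, S→A 7, T→A 7, U→A 9, V→A 7, W→A 8. Service cost 70.
{C}: service cost 75
{B}: service cost 81
Among all 3 size-1 choices, {A} is lowest.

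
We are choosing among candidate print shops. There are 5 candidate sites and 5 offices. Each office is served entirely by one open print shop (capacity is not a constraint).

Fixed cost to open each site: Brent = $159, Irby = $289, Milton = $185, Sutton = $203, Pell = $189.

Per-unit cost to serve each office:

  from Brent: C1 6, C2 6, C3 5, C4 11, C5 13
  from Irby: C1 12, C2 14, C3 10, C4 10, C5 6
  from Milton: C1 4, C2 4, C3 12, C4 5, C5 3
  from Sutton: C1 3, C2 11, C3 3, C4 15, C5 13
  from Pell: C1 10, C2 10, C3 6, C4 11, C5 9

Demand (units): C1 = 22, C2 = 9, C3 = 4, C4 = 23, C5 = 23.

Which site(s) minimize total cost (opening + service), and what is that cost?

Open Milton only; minimum total cost 541.

For any fixed open set, each office goes to its cheapest open site; total = fixed + service.
{Milton}: C1→Milton 4·22=88, C2→Milton 4·9=36, C3→Milton 12·4=48, C4→Milton 5·23=115, C5→Milton 3·23=69. Service 356; fixed 185; total 541.
{Brent, Milton}: C1→Milton 4·22=88, C2→Milton 4·9=36, C3→Brent 5·4=20, C4→Milton 5·23=115, C5→Milton 3·23=69. Service 328; fixed 344; total 672.
{Milton, Sutton}: C1→Sutton 3·22=66, C2→Milton 4·9=36, C3→Sutton 3·4=12, C4→Milton 5·23=115, C5→Milton 3·23=69. Service 298; fixed 388; total 686.
{Brent, Irby, Milton, Sutton, Pell}: service 298 + fixed 1025 = 1323
No other subset beats 541.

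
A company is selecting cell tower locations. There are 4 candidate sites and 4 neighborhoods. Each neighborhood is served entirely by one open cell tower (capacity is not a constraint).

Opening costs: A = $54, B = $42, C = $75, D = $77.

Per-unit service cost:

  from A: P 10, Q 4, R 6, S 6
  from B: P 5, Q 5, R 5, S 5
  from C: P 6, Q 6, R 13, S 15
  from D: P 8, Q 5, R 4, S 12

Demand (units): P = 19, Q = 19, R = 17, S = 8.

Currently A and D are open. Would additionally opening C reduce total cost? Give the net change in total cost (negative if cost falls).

Current service cost with {A, D}: 344.
Adding C: each neighborhood re-picks its cheapest; new service cost 306, saving 38.
Extra fixed cost: 75. Net change = 75 − 38 = 37.
(Totals: 475 → 512.)

No — net change +37 (cost rises by 37).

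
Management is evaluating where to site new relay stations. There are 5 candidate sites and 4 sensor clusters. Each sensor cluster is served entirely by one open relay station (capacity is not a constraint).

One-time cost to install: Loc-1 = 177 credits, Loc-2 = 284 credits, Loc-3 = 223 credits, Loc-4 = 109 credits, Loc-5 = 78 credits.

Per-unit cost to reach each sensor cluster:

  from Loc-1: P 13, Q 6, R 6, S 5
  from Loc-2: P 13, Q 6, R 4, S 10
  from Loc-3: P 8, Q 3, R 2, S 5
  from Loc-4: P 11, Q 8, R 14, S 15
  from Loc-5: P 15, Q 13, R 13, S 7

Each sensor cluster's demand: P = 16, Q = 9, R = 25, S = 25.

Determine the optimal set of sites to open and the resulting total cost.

For any fixed open set, each sensor cluster goes to its cheapest open site; total = fixed + service.
{Loc-3}: P→Loc-3 8·16=128, Q→Loc-3 3·9=27, R→Loc-3 2·25=50, S→Loc-3 5·25=125. Service 330; fixed 223; total 553.
{Loc-3, Loc-5}: P→Loc-3 8·16=128, Q→Loc-3 3·9=27, R→Loc-3 2·25=50, S→Loc-3 5·25=125. Service 330; fixed 301; total 631.
{Loc-3, Loc-4}: P→Loc-3 8·16=128, Q→Loc-3 3·9=27, R→Loc-3 2·25=50, S→Loc-3 5·25=125. Service 330; fixed 332; total 662.
{Loc-1, Loc-2, Loc-3, Loc-4, Loc-5}: service 330 + fixed 871 = 1201
No other subset beats 553.

Open Loc-3 only; minimum total cost 553.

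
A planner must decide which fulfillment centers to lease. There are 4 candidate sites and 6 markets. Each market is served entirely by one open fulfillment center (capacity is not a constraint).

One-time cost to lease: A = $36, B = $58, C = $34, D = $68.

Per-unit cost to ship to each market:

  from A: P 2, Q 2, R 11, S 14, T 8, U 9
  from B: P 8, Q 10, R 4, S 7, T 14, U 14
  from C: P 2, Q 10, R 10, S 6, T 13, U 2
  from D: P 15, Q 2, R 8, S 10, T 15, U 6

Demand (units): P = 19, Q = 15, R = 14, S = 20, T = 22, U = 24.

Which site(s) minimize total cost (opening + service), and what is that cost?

Open A, B and C; minimum total cost 596.

For any fixed open set, each market goes to its cheapest open site; total = fixed + service.
{A, B, C}: P→A 2·19=38, Q→A 2·15=30, R→B 4·14=56, S→C 6·20=120, T→A 8·22=176, U→C 2·24=48. Service 468; fixed 128; total 596.
{A, C}: service 552 + fixed 70 = 622
{A, C, D}: P→A 2·19=38, Q→A 2·15=30, R→D 8·14=112, S→C 6·20=120, T→A 8·22=176, U→C 2·24=48. Service 524; fixed 138; total 662.
{A, B, C, D}: service 468 + fixed 196 = 664
No other subset beats 596.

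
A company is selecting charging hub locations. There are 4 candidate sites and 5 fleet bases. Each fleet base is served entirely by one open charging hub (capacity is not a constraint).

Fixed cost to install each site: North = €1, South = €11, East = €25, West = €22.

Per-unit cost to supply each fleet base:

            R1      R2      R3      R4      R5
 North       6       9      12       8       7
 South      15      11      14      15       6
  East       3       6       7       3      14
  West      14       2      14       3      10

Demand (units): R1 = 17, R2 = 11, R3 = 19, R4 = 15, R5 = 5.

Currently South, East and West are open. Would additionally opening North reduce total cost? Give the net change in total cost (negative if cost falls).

Current service cost with {South, East, West}: 281.
Adding North: each fleet base re-picks its cheapest; new service cost 281, saving 0.
Extra fixed cost: 1. Net change = 1 − 0 = 1.
(Totals: 339 → 340.)

No — net change +1 (cost rises by 1).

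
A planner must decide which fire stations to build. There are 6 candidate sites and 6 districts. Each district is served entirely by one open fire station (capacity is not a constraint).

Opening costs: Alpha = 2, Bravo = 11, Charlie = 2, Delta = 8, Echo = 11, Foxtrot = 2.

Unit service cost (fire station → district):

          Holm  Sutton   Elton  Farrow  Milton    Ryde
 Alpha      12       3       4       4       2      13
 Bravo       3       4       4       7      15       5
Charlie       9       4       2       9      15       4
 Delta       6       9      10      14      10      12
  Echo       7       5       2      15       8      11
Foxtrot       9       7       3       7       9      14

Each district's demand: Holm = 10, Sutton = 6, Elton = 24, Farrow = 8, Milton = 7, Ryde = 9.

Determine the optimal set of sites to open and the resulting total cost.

Open Alpha, Bravo and Charlie; minimum total cost 193.

For any fixed open set, each district goes to its cheapest open site; total = fixed + service.
{Alpha, Bravo, Charlie}: Holm→Bravo 3·10=30, Sutton→Alpha 3·6=18, Elton→Charlie 2·24=48, Farrow→Alpha 4·8=32, Milton→Alpha 2·7=14, Ryde→Charlie 4·9=36. Service 178; fixed 15; total 193.
{Alpha, Bravo, Charlie, Foxtrot}: service 178 + fixed 17 = 195
{Alpha, Bravo, Charlie, Delta}: service 178 + fixed 23 = 201
{Alpha, Bravo, Charlie, Delta, Echo, Foxtrot}: Holm→Bravo 3·10=30, Sutton→Alpha 3·6=18, Elton→Charlie 2·24=48, Farrow→Alpha 4·8=32, Milton→Alpha 2·7=14, Ryde→Charlie 4·9=36. Service 178; fixed 36; total 214.
No other subset beats 193.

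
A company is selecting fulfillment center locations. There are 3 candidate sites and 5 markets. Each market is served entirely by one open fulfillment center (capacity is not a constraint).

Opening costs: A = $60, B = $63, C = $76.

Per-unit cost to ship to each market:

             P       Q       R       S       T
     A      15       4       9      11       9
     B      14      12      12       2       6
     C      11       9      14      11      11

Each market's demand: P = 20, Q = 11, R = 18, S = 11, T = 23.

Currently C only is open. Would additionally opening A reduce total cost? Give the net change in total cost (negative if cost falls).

Current service cost with {C}: 945.
Adding A: each market re-picks its cheapest; new service cost 754, saving 191.
Extra fixed cost: 60. Net change = 60 − 191 = -131.
(Totals: 1021 → 890.)

Yes — net change −131 (cost falls by 131).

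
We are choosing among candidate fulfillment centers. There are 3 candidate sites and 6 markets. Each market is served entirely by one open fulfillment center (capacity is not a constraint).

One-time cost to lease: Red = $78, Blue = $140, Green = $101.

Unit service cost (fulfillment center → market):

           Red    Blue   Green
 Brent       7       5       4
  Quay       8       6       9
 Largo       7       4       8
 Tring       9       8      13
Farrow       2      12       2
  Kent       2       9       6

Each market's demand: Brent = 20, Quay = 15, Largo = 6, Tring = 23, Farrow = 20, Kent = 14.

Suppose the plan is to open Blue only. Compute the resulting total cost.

Each market is assigned to its cheapest site among the open ones.
{Blue}: Brent→Blue 5·20=100, Quay→Blue 6·15=90, Largo→Blue 4·6=24, Tring→Blue 8·23=184, Farrow→Blue 12·20=240, Kent→Blue 9·14=126. Service 764; fixed 140; total 904.

Total cost: 904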